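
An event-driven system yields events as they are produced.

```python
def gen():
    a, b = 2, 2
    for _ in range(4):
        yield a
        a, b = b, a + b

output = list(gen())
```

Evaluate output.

Step 1: Fibonacci-like sequence starting with a=2, b=2:
  Iteration 1: yield a=2, then a,b = 2,4
  Iteration 2: yield a=2, then a,b = 4,6
  Iteration 3: yield a=4, then a,b = 6,10
  Iteration 4: yield a=6, then a,b = 10,16
Therefore output = [2, 2, 4, 6].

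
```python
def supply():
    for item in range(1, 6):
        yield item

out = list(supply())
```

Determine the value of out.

Step 1: The generator yields each value from range(1, 6).
Step 2: list() consumes all yields: [1, 2, 3, 4, 5].
Therefore out = [1, 2, 3, 4, 5].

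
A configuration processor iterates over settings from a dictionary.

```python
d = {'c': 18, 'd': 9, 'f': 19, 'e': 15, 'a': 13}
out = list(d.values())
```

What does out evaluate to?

Step 1: d.values() returns the dictionary values in insertion order.
Therefore out = [18, 9, 19, 15, 13].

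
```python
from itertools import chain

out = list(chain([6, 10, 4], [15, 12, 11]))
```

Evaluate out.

Step 1: chain() concatenates iterables: [6, 10, 4] + [15, 12, 11].
Therefore out = [6, 10, 4, 15, 12, 11].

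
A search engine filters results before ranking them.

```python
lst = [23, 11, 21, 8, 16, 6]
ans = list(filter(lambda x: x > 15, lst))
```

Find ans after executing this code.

Step 1: Filter elements > 15:
  23: kept
  11: removed
  21: kept
  8: removed
  16: kept
  6: removed
Therefore ans = [23, 21, 16].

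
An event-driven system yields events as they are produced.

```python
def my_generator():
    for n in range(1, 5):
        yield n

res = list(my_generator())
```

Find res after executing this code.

Step 1: The generator yields each value from range(1, 5).
Step 2: list() consumes all yields: [1, 2, 3, 4].
Therefore res = [1, 2, 3, 4].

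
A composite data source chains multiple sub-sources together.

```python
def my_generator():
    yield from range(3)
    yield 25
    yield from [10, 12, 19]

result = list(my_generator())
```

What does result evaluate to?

Step 1: Trace yields in order:
  yield 0
  yield 1
  yield 2
  yield 25
  yield 10
  yield 12
  yield 19
Therefore result = [0, 1, 2, 25, 10, 12, 19].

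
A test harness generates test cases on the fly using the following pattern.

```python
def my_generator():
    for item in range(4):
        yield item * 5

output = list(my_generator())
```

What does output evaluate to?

Step 1: For each item in range(4), yield item * 5:
  item=0: yield 0 * 5 = 0
  item=1: yield 1 * 5 = 5
  item=2: yield 2 * 5 = 10
  item=3: yield 3 * 5 = 15
Therefore output = [0, 5, 10, 15].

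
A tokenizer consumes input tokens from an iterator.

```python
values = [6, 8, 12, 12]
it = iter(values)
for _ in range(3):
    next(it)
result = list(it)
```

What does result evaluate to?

Step 1: Create iterator over [6, 8, 12, 12].
Step 2: Advance 3 positions (consuming [6, 8, 12]).
Step 3: list() collects remaining elements: [12].
Therefore result = [12].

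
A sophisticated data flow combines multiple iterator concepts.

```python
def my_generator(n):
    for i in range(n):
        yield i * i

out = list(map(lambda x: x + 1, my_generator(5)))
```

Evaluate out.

Step 1: my_generator(5) yields squares: [0, 1, 4, 9, 16].
Step 2: map adds 1 to each: [1, 2, 5, 10, 17].
Therefore out = [1, 2, 5, 10, 17].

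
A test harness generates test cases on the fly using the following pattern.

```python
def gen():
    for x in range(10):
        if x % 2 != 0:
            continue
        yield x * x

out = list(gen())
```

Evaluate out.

Step 1: Only yield x**2 when x is divisible by 2:
  x=0: 0 % 2 == 0, yield 0**2 = 0
  x=2: 2 % 2 == 0, yield 2**2 = 4
  x=4: 4 % 2 == 0, yield 4**2 = 16
  x=6: 6 % 2 == 0, yield 6**2 = 36
  x=8: 8 % 2 == 0, yield 8**2 = 64
Therefore out = [0, 4, 16, 36, 64].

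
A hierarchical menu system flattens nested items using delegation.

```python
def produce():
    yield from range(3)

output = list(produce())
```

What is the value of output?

Step 1: yield from delegates to the iterable, yielding each element.
Step 2: Collected values: [0, 1, 2].
Therefore output = [0, 1, 2].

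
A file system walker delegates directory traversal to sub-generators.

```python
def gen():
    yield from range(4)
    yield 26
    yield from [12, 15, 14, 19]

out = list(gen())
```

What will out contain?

Step 1: Trace yields in order:
  yield 0
  yield 1
  yield 2
  yield 3
  yield 26
  yield 12
  yield 15
  yield 14
  yield 19
Therefore out = [0, 1, 2, 3, 26, 12, 15, 14, 19].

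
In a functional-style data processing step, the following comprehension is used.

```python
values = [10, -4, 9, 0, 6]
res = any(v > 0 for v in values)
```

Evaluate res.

Step 1: Check v > 0 for each element in [10, -4, 9, 0, 6]:
  10 > 0: True
  -4 > 0: False
  9 > 0: True
  0 > 0: False
  6 > 0: True
Step 2: any() returns True.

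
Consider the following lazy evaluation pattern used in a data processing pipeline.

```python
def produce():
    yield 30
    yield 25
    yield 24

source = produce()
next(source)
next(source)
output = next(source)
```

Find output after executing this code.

Step 1: produce() creates a generator.
Step 2: next(source) yields 30 (consumed and discarded).
Step 3: next(source) yields 25 (consumed and discarded).
Step 4: next(source) yields 24, assigned to output.
Therefore output = 24.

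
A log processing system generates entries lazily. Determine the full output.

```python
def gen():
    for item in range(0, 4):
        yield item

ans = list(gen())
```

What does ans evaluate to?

Step 1: The generator yields each value from range(0, 4).
Step 2: list() consumes all yields: [0, 1, 2, 3].
Therefore ans = [0, 1, 2, 3].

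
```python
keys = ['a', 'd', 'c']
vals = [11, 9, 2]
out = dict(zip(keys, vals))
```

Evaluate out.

Step 1: zip pairs keys with values:
  'a' -> 11
  'd' -> 9
  'c' -> 2
Therefore out = {'a': 11, 'd': 9, 'c': 2}.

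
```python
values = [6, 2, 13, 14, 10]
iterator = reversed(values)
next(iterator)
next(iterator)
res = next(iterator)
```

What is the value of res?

Step 1: reversed([6, 2, 13, 14, 10]) gives iterator: [10, 14, 13, 2, 6].
Step 2: First next() = 10, second next() = 14.
Step 3: Third next() = 13.
Therefore res = 13.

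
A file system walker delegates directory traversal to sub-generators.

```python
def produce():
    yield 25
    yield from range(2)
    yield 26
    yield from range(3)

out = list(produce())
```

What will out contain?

Step 1: Trace yields in order:
  yield 25
  yield 0
  yield 1
  yield 26
  yield 0
  yield 1
  yield 2
Therefore out = [25, 0, 1, 26, 0, 1, 2].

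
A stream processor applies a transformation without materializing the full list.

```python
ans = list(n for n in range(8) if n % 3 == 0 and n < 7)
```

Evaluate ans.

Step 1: Filter range(8) where n % 3 == 0 and n < 7:
  n=0: both conditions met, included
  n=1: excluded (1 % 3 != 0)
  n=2: excluded (2 % 3 != 0)
  n=3: both conditions met, included
  n=4: excluded (4 % 3 != 0)
  n=5: excluded (5 % 3 != 0)
  n=6: both conditions met, included
  n=7: excluded (7 % 3 != 0, 7 >= 7)
Therefore ans = [0, 3, 6].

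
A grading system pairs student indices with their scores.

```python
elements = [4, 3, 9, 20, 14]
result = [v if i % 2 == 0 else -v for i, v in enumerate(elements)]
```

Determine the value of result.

Step 1: For each (i, v), keep v if i is even, negate if odd:
  i=0 (even): keep 4
  i=1 (odd): negate to -3
  i=2 (even): keep 9
  i=3 (odd): negate to -20
  i=4 (even): keep 14
Therefore result = [4, -3, 9, -20, 14].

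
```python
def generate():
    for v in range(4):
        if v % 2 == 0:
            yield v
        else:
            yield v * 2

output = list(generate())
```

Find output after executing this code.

Step 1: For each v in range(4), yield v if even, else v*2:
  v=0 (even): yield 0
  v=1 (odd): yield 1*2 = 2
  v=2 (even): yield 2
  v=3 (odd): yield 3*2 = 6
Therefore output = [0, 2, 2, 6].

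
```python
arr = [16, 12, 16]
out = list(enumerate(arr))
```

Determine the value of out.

Step 1: enumerate pairs each element with its index:
  (0, 16)
  (1, 12)
  (2, 16)
Therefore out = [(0, 16), (1, 12), (2, 16)].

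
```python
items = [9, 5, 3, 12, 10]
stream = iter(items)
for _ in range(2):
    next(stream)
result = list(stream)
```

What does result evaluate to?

Step 1: Create iterator over [9, 5, 3, 12, 10].
Step 2: Advance 2 positions (consuming [9, 5]).
Step 3: list() collects remaining elements: [3, 12, 10].
Therefore result = [3, 12, 10].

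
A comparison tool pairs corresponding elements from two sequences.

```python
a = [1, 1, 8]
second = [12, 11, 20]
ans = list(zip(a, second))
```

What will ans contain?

Step 1: zip pairs elements at same index:
  Index 0: (1, 12)
  Index 1: (1, 11)
  Index 2: (8, 20)
Therefore ans = [(1, 12), (1, 11), (8, 20)].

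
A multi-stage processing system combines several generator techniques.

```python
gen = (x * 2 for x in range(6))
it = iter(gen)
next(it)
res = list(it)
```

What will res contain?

Step 1: Generator produces [0, 2, 4, 6, 8, 10].
Step 2: next(it) consumes first element (0).
Step 3: list(it) collects remaining: [2, 4, 6, 8, 10].
Therefore res = [2, 4, 6, 8, 10].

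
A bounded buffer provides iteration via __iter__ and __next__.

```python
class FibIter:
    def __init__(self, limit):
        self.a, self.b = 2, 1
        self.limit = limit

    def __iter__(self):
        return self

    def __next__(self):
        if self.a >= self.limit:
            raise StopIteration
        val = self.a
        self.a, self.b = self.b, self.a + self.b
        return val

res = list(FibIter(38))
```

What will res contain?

Step 1: Fibonacci-like sequence (a=2, b=1) until >= 38:
  Yield 2, then a,b = 1,3
  Yield 1, then a,b = 3,4
  Yield 3, then a,b = 4,7
  Yield 4, then a,b = 7,11
  Yield 7, then a,b = 11,18
  Yield 11, then a,b = 18,29
  Yield 18, then a,b = 29,47
  Yield 29, then a,b = 47,76
Step 2: 47 >= 38, stop.
Therefore res = [2, 1, 3, 4, 7, 11, 18, 29].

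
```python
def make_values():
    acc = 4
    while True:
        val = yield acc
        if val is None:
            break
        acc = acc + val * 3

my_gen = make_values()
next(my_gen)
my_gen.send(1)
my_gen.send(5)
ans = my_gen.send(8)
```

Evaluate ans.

Step 1: next() -> yield acc=4.
Step 2: send(1) -> val=1, acc = 4 + 1*3 = 7, yield 7.
Step 3: send(5) -> val=5, acc = 7 + 5*3 = 22, yield 22.
Step 4: send(8) -> val=8, acc = 22 + 8*3 = 46, yield 46.
Therefore ans = 46.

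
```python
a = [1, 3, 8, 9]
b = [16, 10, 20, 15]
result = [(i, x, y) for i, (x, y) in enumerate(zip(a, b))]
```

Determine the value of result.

Step 1: enumerate(zip(a, b)) gives index with paired elements:
  i=0: (1, 16)
  i=1: (3, 10)
  i=2: (8, 20)
  i=3: (9, 15)
Therefore result = [(0, 1, 16), (1, 3, 10), (2, 8, 20), (3, 9, 15)].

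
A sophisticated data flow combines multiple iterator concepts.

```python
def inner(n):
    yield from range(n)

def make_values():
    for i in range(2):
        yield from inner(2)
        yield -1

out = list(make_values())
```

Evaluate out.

Step 1: For each i in range(2):
  i=0: yield from inner(2) -> [0, 1], then yield -1
  i=1: yield from inner(2) -> [0, 1], then yield -1
Therefore out = [0, 1, -1, 0, 1, -1].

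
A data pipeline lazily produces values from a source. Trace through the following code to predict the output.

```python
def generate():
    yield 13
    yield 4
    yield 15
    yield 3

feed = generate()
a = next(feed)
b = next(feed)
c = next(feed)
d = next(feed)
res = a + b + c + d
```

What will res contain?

Step 1: Create generator and consume all values:
  a = next(feed) = 13
  b = next(feed) = 4
  c = next(feed) = 15
  d = next(feed) = 3
Step 2: res = 13 + 4 + 15 + 3 = 35.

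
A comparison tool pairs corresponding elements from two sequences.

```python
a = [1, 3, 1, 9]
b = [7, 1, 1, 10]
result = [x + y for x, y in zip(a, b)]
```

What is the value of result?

Step 1: Add corresponding elements:
  1 + 7 = 8
  3 + 1 = 4
  1 + 1 = 2
  9 + 10 = 19
Therefore result = [8, 4, 2, 19].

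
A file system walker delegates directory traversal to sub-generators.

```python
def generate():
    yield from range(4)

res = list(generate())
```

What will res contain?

Step 1: yield from delegates to the iterable, yielding each element.
Step 2: Collected values: [0, 1, 2, 3].
Therefore res = [0, 1, 2, 3].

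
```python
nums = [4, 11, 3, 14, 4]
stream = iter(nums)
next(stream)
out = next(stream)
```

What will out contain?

Step 1: Create iterator over [4, 11, 3, 14, 4].
Step 2: next() consumes 4.
Step 3: next() returns 11.
Therefore out = 11.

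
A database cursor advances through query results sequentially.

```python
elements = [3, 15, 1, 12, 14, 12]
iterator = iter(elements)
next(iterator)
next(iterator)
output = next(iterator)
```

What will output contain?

Step 1: Create iterator over [3, 15, 1, 12, 14, 12].
Step 2: next() consumes 3.
Step 3: next() consumes 15.
Step 4: next() returns 1.
Therefore output = 1.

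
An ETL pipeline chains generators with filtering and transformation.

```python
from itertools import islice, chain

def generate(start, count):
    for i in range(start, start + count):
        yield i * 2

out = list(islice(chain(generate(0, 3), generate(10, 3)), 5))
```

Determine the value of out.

Step 1: generate(0, 3) yields [0, 2, 4].
Step 2: generate(10, 3) yields [20, 22, 24].
Step 3: chain concatenates: [0, 2, 4, 20, 22, 24].
Step 4: islice takes first 5: [0, 2, 4, 20, 22].
Therefore out = [0, 2, 4, 20, 22].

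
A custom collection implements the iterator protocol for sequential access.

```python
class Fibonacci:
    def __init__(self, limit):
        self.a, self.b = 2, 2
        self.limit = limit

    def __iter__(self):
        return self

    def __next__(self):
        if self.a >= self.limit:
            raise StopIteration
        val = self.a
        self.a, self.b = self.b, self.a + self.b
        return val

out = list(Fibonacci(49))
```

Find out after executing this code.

Step 1: Fibonacci-like sequence (a=2, b=2) until >= 49:
  Yield 2, then a,b = 2,4
  Yield 2, then a,b = 4,6
  Yield 4, then a,b = 6,10
  Yield 6, then a,b = 10,16
  Yield 10, then a,b = 16,26
  Yield 16, then a,b = 26,42
  Yield 26, then a,b = 42,68
  Yield 42, then a,b = 68,110
Step 2: 68 >= 49, stop.
Therefore out = [2, 2, 4, 6, 10, 16, 26, 42].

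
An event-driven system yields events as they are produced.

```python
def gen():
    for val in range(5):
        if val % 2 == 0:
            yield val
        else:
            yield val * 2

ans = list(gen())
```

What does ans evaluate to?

Step 1: For each val in range(5), yield val if even, else val*2:
  val=0 (even): yield 0
  val=1 (odd): yield 1*2 = 2
  val=2 (even): yield 2
  val=3 (odd): yield 3*2 = 6
  val=4 (even): yield 4
Therefore ans = [0, 2, 2, 6, 4].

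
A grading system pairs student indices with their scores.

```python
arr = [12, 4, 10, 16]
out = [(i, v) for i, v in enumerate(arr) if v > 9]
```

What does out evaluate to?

Step 1: Filter enumerate([12, 4, 10, 16]) keeping v > 9:
  (0, 12): 12 > 9, included
  (1, 4): 4 <= 9, excluded
  (2, 10): 10 > 9, included
  (3, 16): 16 > 9, included
Therefore out = [(0, 12), (2, 10), (3, 16)].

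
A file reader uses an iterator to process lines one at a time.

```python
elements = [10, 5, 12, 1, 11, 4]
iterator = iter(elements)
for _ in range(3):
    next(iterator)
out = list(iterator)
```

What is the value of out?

Step 1: Create iterator over [10, 5, 12, 1, 11, 4].
Step 2: Advance 3 positions (consuming [10, 5, 12]).
Step 3: list() collects remaining elements: [1, 11, 4].
Therefore out = [1, 11, 4].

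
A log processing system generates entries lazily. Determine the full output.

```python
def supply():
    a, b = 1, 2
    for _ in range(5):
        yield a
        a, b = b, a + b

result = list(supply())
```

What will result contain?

Step 1: Fibonacci-like sequence starting with a=1, b=2:
  Iteration 1: yield a=1, then a,b = 2,3
  Iteration 2: yield a=2, then a,b = 3,5
  Iteration 3: yield a=3, then a,b = 5,8
  Iteration 4: yield a=5, then a,b = 8,13
  Iteration 5: yield a=8, then a,b = 13,21
Therefore result = [1, 2, 3, 5, 8].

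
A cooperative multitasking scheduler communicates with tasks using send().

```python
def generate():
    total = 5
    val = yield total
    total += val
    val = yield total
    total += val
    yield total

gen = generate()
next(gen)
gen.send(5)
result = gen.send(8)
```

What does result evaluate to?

Step 1: next() -> yield total=5.
Step 2: send(5) -> val=5, total = 5+5 = 10, yield 10.
Step 3: send(8) -> val=8, total = 10+8 = 18, yield 18.
Therefore result = 18.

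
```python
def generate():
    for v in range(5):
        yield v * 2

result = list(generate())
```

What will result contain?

Step 1: For each v in range(5), yield v * 2:
  v=0: yield 0 * 2 = 0
  v=1: yield 1 * 2 = 2
  v=2: yield 2 * 2 = 4
  v=3: yield 3 * 2 = 6
  v=4: yield 4 * 2 = 8
Therefore result = [0, 2, 4, 6, 8].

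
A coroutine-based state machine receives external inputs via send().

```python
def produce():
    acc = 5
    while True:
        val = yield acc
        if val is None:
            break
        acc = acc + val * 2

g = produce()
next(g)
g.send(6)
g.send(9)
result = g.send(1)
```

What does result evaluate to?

Step 1: next() -> yield acc=5.
Step 2: send(6) -> val=6, acc = 5 + 6*2 = 17, yield 17.
Step 3: send(9) -> val=9, acc = 17 + 9*2 = 35, yield 35.
Step 4: send(1) -> val=1, acc = 35 + 1*2 = 37, yield 37.
Therefore result = 37.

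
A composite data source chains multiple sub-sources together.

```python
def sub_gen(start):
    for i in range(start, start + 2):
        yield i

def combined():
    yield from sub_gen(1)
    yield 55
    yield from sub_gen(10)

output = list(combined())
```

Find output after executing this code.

Step 1: combined() delegates to sub_gen(1):
  yield 1
  yield 2
Step 2: yield 55
Step 3: Delegates to sub_gen(10):
  yield 10
  yield 11
Therefore output = [1, 2, 55, 10, 11].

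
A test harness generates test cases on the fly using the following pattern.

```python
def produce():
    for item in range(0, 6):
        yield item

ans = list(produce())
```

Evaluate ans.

Step 1: The generator yields each value from range(0, 6).
Step 2: list() consumes all yields: [0, 1, 2, 3, 4, 5].
Therefore ans = [0, 1, 2, 3, 4, 5].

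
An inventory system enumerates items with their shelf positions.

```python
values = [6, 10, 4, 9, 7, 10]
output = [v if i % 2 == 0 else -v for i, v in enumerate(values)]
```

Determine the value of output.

Step 1: For each (i, v), keep v if i is even, negate if odd:
  i=0 (even): keep 6
  i=1 (odd): negate to -10
  i=2 (even): keep 4
  i=3 (odd): negate to -9
  i=4 (even): keep 7
  i=5 (odd): negate to -10
Therefore output = [6, -10, 4, -9, 7, -10].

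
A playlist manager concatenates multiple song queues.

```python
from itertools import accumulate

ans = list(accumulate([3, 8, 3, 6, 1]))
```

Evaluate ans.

Step 1: accumulate computes running sums:
  + 3 = 3
  + 8 = 11
  + 3 = 14
  + 6 = 20
  + 1 = 21
Therefore ans = [3, 11, 14, 20, 21].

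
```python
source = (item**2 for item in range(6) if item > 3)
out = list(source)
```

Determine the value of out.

Step 1: For range(6), keep item > 3, then square:
  item=0: 0 <= 3, excluded
  item=1: 1 <= 3, excluded
  item=2: 2 <= 3, excluded
  item=3: 3 <= 3, excluded
  item=4: 4 > 3, yield 4**2 = 16
  item=5: 5 > 3, yield 5**2 = 25
Therefore out = [16, 25].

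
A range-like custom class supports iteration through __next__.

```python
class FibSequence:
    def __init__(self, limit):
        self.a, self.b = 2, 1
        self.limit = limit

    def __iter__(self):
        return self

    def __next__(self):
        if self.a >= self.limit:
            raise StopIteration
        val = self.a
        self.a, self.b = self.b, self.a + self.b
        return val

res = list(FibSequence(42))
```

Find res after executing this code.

Step 1: Fibonacci-like sequence (a=2, b=1) until >= 42:
  Yield 2, then a,b = 1,3
  Yield 1, then a,b = 3,4
  Yield 3, then a,b = 4,7
  Yield 4, then a,b = 7,11
  Yield 7, then a,b = 11,18
  Yield 11, then a,b = 18,29
  Yield 18, then a,b = 29,47
  Yield 29, then a,b = 47,76
Step 2: 47 >= 42, stop.
Therefore res = [2, 1, 3, 4, 7, 11, 18, 29].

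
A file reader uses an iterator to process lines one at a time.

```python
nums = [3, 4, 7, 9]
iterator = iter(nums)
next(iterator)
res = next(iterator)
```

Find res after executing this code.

Step 1: Create iterator over [3, 4, 7, 9].
Step 2: next() consumes 3.
Step 3: next() returns 4.
Therefore res = 4.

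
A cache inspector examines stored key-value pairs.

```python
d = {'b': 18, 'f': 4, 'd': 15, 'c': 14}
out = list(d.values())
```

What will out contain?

Step 1: d.values() returns the dictionary values in insertion order.
Therefore out = [18, 4, 15, 14].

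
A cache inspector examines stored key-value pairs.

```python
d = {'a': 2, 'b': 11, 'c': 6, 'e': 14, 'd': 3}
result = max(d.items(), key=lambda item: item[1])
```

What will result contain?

Step 1: Find item with maximum value:
  ('a', 2)
  ('b', 11)
  ('c', 6)
  ('e', 14)
  ('d', 3)
Step 2: Maximum value is 14 at key 'e'.
Therefore result = ('e', 14).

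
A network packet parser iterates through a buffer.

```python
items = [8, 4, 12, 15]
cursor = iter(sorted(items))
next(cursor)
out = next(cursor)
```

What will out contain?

Step 1: sorted([8, 4, 12, 15]) = [4, 8, 12, 15].
Step 2: Create iterator and skip 1 elements.
Step 3: next() returns 8.
Therefore out = 8.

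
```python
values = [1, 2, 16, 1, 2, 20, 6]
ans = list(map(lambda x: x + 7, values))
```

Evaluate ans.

Step 1: Apply lambda x: x + 7 to each element:
  1 -> 8
  2 -> 9
  16 -> 23
  1 -> 8
  2 -> 9
  20 -> 27
  6 -> 13
Therefore ans = [8, 9, 23, 8, 9, 27, 13].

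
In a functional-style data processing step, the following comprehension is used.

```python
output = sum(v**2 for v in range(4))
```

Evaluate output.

Step 1: Compute v**2 for each v in range(4):
  v=0: 0**2 = 0
  v=1: 1**2 = 1
  v=2: 2**2 = 4
  v=3: 3**2 = 9
Step 2: sum = 0 + 1 + 4 + 9 = 14.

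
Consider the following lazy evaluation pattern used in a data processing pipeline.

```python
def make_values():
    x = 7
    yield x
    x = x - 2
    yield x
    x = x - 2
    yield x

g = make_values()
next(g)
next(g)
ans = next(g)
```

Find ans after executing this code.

Step 1: Trace through generator execution:
  Yield 1: x starts at 7, yield 7
  Yield 2: x = 7 - 2 = 5, yield 5
  Yield 3: x = 5 - 2 = 3, yield 3
Step 2: First next() gets 7, second next() gets the second value, third next() yields 3.
Therefore ans = 3.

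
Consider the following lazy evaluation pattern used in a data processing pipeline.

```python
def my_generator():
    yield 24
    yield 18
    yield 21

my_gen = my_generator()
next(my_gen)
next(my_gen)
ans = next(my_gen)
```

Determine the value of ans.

Step 1: my_generator() creates a generator.
Step 2: next(my_gen) yields 24 (consumed and discarded).
Step 3: next(my_gen) yields 18 (consumed and discarded).
Step 4: next(my_gen) yields 21, assigned to ans.
Therefore ans = 21.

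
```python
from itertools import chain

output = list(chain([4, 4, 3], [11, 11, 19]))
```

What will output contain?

Step 1: chain() concatenates iterables: [4, 4, 3] + [11, 11, 19].
Therefore output = [4, 4, 3, 11, 11, 19].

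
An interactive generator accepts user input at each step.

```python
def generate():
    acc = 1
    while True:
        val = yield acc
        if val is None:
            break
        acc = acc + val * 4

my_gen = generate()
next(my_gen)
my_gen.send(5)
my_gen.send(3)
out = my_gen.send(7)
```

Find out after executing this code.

Step 1: next() -> yield acc=1.
Step 2: send(5) -> val=5, acc = 1 + 5*4 = 21, yield 21.
Step 3: send(3) -> val=3, acc = 21 + 3*4 = 33, yield 33.
Step 4: send(7) -> val=7, acc = 33 + 7*4 = 61, yield 61.
Therefore out = 61.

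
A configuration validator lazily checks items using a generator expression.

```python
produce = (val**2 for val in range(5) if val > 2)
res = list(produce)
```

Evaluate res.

Step 1: For range(5), keep val > 2, then square:
  val=0: 0 <= 2, excluded
  val=1: 1 <= 2, excluded
  val=2: 2 <= 2, excluded
  val=3: 3 > 2, yield 3**2 = 9
  val=4: 4 > 2, yield 4**2 = 16
Therefore res = [9, 16].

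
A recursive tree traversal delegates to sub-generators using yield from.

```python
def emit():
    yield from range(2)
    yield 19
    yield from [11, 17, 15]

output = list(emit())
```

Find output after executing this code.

Step 1: Trace yields in order:
  yield 0
  yield 1
  yield 19
  yield 11
  yield 17
  yield 15
Therefore output = [0, 1, 19, 11, 17, 15].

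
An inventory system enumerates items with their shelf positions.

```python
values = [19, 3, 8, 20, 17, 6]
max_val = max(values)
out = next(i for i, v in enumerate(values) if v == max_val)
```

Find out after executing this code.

Step 1: max([19, 3, 8, 20, 17, 6]) = 20.
Step 2: Find first index where value == 20:
  Index 0: 19 != 20
  Index 1: 3 != 20
  Index 2: 8 != 20
  Index 3: 20 == 20, found!
Therefore out = 3.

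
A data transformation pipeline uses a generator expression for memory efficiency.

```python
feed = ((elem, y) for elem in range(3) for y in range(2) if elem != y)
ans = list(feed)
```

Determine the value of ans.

Step 1: Nested generator over range(3) x range(2) where elem != y:
  (0, 0): excluded (elem == y)
  (0, 1): included
  (1, 0): included
  (1, 1): excluded (elem == y)
  (2, 0): included
  (2, 1): included
Therefore ans = [(0, 1), (1, 0), (2, 0), (2, 1)].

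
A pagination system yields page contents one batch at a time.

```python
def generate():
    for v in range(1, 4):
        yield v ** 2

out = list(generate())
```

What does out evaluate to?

Step 1: For each v in range(1, 4), yield v**2:
  v=1: yield 1**2 = 1
  v=2: yield 2**2 = 4
  v=3: yield 3**2 = 9
Therefore out = [1, 4, 9].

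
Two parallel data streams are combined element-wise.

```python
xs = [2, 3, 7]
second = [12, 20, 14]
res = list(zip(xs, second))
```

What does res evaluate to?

Step 1: zip pairs elements at same index:
  Index 0: (2, 12)
  Index 1: (3, 20)
  Index 2: (7, 14)
Therefore res = [(2, 12), (3, 20), (7, 14)].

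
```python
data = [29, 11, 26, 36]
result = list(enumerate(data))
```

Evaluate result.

Step 1: enumerate pairs each element with its index:
  (0, 29)
  (1, 11)
  (2, 26)
  (3, 36)
Therefore result = [(0, 29), (1, 11), (2, 26), (3, 36)].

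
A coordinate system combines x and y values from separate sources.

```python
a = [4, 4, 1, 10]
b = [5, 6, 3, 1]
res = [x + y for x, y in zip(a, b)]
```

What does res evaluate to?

Step 1: Add corresponding elements:
  4 + 5 = 9
  4 + 6 = 10
  1 + 3 = 4
  10 + 1 = 11
Therefore res = [9, 10, 4, 11].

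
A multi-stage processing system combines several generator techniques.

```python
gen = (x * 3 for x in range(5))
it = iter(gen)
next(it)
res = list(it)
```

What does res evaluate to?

Step 1: Generator produces [0, 3, 6, 9, 12].
Step 2: next(it) consumes first element (0).
Step 3: list(it) collects remaining: [3, 6, 9, 12].
Therefore res = [3, 6, 9, 12].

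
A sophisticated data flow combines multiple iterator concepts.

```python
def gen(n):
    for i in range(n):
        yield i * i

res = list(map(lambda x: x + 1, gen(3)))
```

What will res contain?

Step 1: gen(3) yields squares: [0, 1, 4].
Step 2: map adds 1 to each: [1, 2, 5].
Therefore res = [1, 2, 5].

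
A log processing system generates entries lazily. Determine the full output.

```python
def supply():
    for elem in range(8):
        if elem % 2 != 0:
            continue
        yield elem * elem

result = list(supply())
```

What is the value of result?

Step 1: Only yield elem**2 when elem is divisible by 2:
  elem=0: 0 % 2 == 0, yield 0**2 = 0
  elem=2: 2 % 2 == 0, yield 2**2 = 4
  elem=4: 4 % 2 == 0, yield 4**2 = 16
  elem=6: 6 % 2 == 0, yield 6**2 = 36
Therefore result = [0, 4, 16, 36].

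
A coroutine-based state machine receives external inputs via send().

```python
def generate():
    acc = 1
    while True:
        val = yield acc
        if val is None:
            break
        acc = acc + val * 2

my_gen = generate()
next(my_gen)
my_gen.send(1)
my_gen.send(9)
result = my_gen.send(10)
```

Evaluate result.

Step 1: next() -> yield acc=1.
Step 2: send(1) -> val=1, acc = 1 + 1*2 = 3, yield 3.
Step 3: send(9) -> val=9, acc = 3 + 9*2 = 21, yield 21.
Step 4: send(10) -> val=10, acc = 21 + 10*2 = 41, yield 41.
Therefore result = 41.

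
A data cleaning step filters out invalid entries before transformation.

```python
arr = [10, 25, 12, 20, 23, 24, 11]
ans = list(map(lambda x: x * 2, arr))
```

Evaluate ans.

Step 1: Apply lambda x: x * 2 to each element:
  10 -> 20
  25 -> 50
  12 -> 24
  20 -> 40
  23 -> 46
  24 -> 48
  11 -> 22
Therefore ans = [20, 50, 24, 40, 46, 48, 22].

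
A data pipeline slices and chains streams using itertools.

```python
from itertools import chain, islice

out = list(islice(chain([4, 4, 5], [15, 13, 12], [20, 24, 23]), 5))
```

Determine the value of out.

Step 1: chain([4, 4, 5], [15, 13, 12], [20, 24, 23]) = [4, 4, 5, 15, 13, 12, 20, 24, 23].
Step 2: islice takes first 5 elements: [4, 4, 5, 15, 13].
Therefore out = [4, 4, 5, 15, 13].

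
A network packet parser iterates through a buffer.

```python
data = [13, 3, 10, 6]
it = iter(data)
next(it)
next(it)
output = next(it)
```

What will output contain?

Step 1: Create iterator over [13, 3, 10, 6].
Step 2: next() consumes 13.
Step 3: next() consumes 3.
Step 4: next() returns 10.
Therefore output = 10.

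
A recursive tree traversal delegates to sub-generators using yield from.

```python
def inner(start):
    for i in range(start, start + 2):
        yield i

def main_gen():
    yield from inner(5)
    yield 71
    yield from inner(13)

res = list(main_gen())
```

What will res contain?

Step 1: main_gen() delegates to inner(5):
  yield 5
  yield 6
Step 2: yield 71
Step 3: Delegates to inner(13):
  yield 13
  yield 14
Therefore res = [5, 6, 71, 13, 14].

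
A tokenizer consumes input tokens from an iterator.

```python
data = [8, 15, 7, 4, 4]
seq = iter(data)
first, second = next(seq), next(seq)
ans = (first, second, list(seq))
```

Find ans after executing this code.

Step 1: Create iterator over [8, 15, 7, 4, 4].
Step 2: first = 8, second = 15.
Step 3: Remaining elements: [7, 4, 4].
Therefore ans = (8, 15, [7, 4, 4]).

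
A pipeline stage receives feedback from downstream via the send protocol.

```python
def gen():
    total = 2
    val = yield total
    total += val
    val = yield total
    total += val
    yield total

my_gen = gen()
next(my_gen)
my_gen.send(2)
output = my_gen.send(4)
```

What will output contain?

Step 1: next() -> yield total=2.
Step 2: send(2) -> val=2, total = 2+2 = 4, yield 4.
Step 3: send(4) -> val=4, total = 4+4 = 8, yield 8.
Therefore output = 8.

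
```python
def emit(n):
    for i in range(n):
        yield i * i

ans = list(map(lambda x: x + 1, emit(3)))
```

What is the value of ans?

Step 1: emit(3) yields squares: [0, 1, 4].
Step 2: map adds 1 to each: [1, 2, 5].
Therefore ans = [1, 2, 5].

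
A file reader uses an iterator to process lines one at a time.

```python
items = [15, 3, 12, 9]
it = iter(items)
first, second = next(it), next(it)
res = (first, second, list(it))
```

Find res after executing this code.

Step 1: Create iterator over [15, 3, 12, 9].
Step 2: first = 15, second = 3.
Step 3: Remaining elements: [12, 9].
Therefore res = (15, 3, [12, 9]).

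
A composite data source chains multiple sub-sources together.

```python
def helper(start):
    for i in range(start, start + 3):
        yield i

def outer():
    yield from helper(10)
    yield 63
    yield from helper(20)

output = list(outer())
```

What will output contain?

Step 1: outer() delegates to helper(10):
  yield 10
  yield 11
  yield 12
Step 2: yield 63
Step 3: Delegates to helper(20):
  yield 20
  yield 21
  yield 22
Therefore output = [10, 11, 12, 63, 20, 21, 22].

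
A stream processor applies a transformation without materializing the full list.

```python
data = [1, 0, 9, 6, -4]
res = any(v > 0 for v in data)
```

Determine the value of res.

Step 1: Check v > 0 for each element in [1, 0, 9, 6, -4]:
  1 > 0: True
  0 > 0: False
  9 > 0: True
  6 > 0: True
  -4 > 0: False
Step 2: any() returns True.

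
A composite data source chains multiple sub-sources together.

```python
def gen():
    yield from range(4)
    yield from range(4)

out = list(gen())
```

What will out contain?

Step 1: Trace yields in order:
  yield 0
  yield 1
  yield 2
  yield 3
  yield 0
  yield 1
  yield 2
  yield 3
Therefore out = [0, 1, 2, 3, 0, 1, 2, 3].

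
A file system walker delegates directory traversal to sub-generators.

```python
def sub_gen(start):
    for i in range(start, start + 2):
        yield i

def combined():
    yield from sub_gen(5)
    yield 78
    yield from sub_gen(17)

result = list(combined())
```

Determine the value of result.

Step 1: combined() delegates to sub_gen(5):
  yield 5
  yield 6
Step 2: yield 78
Step 3: Delegates to sub_gen(17):
  yield 17
  yield 18
Therefore result = [5, 6, 78, 17, 18].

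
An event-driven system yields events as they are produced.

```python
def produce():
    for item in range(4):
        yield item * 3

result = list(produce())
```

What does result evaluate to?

Step 1: For each item in range(4), yield item * 3:
  item=0: yield 0 * 3 = 0
  item=1: yield 1 * 3 = 3
  item=2: yield 2 * 3 = 6
  item=3: yield 3 * 3 = 9
Therefore result = [0, 3, 6, 9].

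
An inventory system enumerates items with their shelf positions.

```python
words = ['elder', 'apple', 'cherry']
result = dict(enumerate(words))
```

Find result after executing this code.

Step 1: enumerate pairs indices with words:
  0 -> 'elder'
  1 -> 'apple'
  2 -> 'cherry'
Therefore result = {0: 'elder', 1: 'apple', 2: 'cherry'}.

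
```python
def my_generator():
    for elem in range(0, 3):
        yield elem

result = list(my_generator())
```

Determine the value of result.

Step 1: The generator yields each value from range(0, 3).
Step 2: list() consumes all yields: [0, 1, 2].
Therefore result = [0, 1, 2].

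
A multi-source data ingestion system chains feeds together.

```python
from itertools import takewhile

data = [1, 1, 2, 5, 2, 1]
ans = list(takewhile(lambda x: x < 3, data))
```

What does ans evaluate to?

Step 1: takewhile stops at first element >= 3:
  1 < 3: take
  1 < 3: take
  2 < 3: take
  5 >= 3: stop
Therefore ans = [1, 1, 2].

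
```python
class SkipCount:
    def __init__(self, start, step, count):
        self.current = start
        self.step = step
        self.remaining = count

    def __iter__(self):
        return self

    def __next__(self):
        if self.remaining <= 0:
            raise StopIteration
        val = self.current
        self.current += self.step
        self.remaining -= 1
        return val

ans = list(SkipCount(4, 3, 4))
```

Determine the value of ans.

Step 1: SkipCount starts at 4, increments by 3, for 4 steps:
  Yield 4, then current += 3
  Yield 7, then current += 3
  Yield 10, then current += 3
  Yield 13, then current += 3
Therefore ans = [4, 7, 10, 13].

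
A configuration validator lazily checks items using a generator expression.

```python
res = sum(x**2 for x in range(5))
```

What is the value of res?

Step 1: Compute x**2 for each x in range(5):
  x=0: 0**2 = 0
  x=1: 1**2 = 1
  x=2: 2**2 = 4
  x=3: 3**2 = 9
  x=4: 4**2 = 16
Step 2: sum = 0 + 1 + 4 + 9 + 16 = 30.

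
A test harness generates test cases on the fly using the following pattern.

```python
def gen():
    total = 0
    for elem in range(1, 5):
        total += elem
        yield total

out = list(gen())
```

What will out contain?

Step 1: Generator accumulates running sum:
  elem=1: total = 1, yield 1
  elem=2: total = 3, yield 3
  elem=3: total = 6, yield 6
  elem=4: total = 10, yield 10
Therefore out = [1, 3, 6, 10].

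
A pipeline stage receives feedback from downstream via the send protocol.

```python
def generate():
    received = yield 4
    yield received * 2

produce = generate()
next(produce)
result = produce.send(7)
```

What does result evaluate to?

Step 1: next(produce) advances to first yield, producing 4.
Step 2: send(7) resumes, received = 7.
Step 3: yield received * 2 = 7 * 2 = 14.
Therefore result = 14.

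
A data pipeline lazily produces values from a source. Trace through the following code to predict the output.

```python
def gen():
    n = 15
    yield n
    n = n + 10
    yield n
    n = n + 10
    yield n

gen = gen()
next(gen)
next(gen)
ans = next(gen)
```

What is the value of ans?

Step 1: Trace through generator execution:
  Yield 1: n starts at 15, yield 15
  Yield 2: n = 15 + 10 = 25, yield 25
  Yield 3: n = 25 + 10 = 35, yield 35
Step 2: First next() gets 15, second next() gets the second value, third next() yields 35.
Therefore ans = 35.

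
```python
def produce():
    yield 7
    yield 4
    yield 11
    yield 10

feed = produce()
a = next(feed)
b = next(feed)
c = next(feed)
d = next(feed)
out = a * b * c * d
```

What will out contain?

Step 1: Create generator and consume all values:
  a = next(feed) = 7
  b = next(feed) = 4
  c = next(feed) = 11
  d = next(feed) = 10
Step 2: out = 7 * 4 * 11 * 10 = 3080.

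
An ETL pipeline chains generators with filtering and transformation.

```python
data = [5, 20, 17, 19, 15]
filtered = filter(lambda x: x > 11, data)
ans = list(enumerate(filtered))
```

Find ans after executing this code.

Step 1: Filter [5, 20, 17, 19, 15] for > 11: [20, 17, 19, 15].
Step 2: enumerate re-indexes from 0: [(0, 20), (1, 17), (2, 19), (3, 15)].
Therefore ans = [(0, 20), (1, 17), (2, 19), (3, 15)].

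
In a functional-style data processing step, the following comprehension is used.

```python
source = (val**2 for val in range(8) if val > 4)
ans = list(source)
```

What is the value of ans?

Step 1: For range(8), keep val > 4, then square:
  val=0: 0 <= 4, excluded
  val=1: 1 <= 4, excluded
  val=2: 2 <= 4, excluded
  val=3: 3 <= 4, excluded
  val=4: 4 <= 4, excluded
  val=5: 5 > 4, yield 5**2 = 25
  val=6: 6 > 4, yield 6**2 = 36
  val=7: 7 > 4, yield 7**2 = 49
Therefore ans = [25, 36, 49].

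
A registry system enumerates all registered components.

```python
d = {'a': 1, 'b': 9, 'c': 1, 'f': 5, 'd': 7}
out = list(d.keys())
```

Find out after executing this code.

Step 1: d.keys() returns the dictionary keys in insertion order.
Therefore out = ['a', 'b', 'c', 'f', 'd'].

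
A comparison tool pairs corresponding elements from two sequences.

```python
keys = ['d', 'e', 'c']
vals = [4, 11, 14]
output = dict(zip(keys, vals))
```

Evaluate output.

Step 1: zip pairs keys with values:
  'd' -> 4
  'e' -> 11
  'c' -> 14
Therefore output = {'d': 4, 'e': 11, 'c': 14}.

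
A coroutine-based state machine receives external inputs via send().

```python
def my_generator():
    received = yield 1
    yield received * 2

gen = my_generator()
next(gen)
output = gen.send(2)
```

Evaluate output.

Step 1: next(gen) advances to first yield, producing 1.
Step 2: send(2) resumes, received = 2.
Step 3: yield received * 2 = 2 * 2 = 4.
Therefore output = 4.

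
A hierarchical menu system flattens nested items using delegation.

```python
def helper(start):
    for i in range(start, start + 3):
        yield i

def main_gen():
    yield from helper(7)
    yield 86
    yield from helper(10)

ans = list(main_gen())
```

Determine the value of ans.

Step 1: main_gen() delegates to helper(7):
  yield 7
  yield 8
  yield 9
Step 2: yield 86
Step 3: Delegates to helper(10):
  yield 10
  yield 11
  yield 12
Therefore ans = [7, 8, 9, 86, 10, 11, 12].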